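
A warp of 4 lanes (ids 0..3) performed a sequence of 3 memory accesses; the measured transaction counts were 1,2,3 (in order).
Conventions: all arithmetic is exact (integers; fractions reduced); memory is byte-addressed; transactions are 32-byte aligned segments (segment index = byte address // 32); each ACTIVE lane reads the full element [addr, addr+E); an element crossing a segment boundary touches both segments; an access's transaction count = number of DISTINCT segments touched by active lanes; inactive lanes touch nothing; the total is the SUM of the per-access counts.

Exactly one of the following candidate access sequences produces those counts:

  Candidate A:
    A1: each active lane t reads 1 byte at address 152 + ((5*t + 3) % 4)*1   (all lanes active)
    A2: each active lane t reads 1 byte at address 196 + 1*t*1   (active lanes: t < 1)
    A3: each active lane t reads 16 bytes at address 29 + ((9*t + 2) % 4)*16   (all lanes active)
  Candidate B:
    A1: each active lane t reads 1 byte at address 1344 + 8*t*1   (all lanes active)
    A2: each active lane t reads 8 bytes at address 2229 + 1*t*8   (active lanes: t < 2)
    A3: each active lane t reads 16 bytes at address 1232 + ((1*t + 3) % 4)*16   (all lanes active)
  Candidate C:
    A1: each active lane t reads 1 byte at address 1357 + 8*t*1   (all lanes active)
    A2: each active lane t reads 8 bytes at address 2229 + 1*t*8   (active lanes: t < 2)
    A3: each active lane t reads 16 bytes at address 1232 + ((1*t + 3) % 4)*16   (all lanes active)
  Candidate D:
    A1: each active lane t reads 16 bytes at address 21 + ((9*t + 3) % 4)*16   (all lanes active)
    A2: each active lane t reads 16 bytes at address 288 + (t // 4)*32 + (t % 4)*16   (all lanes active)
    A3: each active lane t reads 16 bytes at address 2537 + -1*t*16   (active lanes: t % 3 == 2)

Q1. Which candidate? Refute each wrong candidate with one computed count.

A: A2 gives 1 transaction, not 2
C: A1 gives 2 transactions, not 1
D: A1 gives 3 transactions, not 1
B: all counts match (1,2,3)

Answer: B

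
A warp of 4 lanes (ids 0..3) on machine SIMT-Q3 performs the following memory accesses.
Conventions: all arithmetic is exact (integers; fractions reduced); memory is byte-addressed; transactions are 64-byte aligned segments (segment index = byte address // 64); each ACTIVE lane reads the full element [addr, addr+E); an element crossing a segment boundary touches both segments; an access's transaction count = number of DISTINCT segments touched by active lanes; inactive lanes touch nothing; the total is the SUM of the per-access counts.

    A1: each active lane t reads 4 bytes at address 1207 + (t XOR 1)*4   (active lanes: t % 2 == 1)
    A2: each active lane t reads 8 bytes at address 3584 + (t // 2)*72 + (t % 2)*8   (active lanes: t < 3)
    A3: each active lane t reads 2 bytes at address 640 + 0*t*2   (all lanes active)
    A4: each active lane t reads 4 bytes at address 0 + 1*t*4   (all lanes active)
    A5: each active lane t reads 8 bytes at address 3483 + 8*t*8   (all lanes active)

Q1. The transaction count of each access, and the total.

A1: 2 transactions
A2: 2 transactions
A3: 1 transaction
A4: 1 transaction
A5: 4 transactions

Answer: 2,2,1,1,4; total 10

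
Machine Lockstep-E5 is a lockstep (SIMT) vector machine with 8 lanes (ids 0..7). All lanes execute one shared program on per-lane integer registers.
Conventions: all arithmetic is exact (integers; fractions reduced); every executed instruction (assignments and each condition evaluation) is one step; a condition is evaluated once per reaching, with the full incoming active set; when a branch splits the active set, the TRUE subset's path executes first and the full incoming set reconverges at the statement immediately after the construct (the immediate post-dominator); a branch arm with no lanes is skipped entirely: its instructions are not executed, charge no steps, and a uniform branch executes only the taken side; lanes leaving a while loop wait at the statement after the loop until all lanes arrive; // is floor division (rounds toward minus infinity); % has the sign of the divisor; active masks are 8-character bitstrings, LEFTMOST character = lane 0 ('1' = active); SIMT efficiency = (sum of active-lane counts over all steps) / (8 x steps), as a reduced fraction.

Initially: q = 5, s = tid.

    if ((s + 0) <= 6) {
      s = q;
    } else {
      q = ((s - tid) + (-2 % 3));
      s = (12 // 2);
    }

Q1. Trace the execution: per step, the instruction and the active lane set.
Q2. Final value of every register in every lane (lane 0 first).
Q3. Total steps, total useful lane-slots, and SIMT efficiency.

step 0: eval ((s + 0) <= 6)          11111111
step 1: s <- q                       11111110
step 2: q <- ((s - tid) + (-2 % 3))  00000001
step 3: s <- (12 // 2)               00000001

Answer: 4 steps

q: 5,5,5,5,5,5,5,1
s: 5,5,5,5,5,5,5,6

steps = 4; useful = 17; efficiency = 17/32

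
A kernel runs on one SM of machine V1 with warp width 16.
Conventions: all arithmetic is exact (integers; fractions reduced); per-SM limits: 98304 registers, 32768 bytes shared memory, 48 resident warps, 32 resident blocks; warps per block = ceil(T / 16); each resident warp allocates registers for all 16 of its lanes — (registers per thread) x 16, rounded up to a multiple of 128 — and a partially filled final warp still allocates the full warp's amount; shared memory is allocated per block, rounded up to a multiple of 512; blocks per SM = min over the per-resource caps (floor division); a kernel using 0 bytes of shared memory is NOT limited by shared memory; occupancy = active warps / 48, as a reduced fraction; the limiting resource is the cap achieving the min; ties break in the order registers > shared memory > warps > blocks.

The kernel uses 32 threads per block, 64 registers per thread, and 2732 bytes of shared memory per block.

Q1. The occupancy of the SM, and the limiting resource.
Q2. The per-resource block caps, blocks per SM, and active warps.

Answer: occupancy 5/12, limited by shared memory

registers: 48 blocks
shared memory: 10 blocks
warps: 24 blocks
blocks: 32 blocks

Answer: 10 blocks, 20 active warps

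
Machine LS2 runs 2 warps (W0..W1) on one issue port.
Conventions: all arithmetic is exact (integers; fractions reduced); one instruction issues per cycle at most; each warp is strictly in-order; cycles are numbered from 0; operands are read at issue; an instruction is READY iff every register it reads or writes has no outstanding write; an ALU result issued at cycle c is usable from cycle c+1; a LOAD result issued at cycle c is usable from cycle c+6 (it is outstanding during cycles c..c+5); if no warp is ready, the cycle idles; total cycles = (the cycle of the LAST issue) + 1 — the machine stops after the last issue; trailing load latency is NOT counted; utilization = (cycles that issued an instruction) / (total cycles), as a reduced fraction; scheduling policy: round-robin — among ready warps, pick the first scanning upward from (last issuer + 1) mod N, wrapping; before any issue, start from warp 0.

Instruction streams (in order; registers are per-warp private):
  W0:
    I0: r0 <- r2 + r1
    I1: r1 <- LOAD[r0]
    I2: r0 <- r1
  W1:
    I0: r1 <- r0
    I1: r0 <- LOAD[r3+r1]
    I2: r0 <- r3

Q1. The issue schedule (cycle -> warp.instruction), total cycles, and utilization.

cycle 0: W0.I0
cycle 1: W1.I0
cycle 2: W0.I1
cycle 3: W1.I1
cycle 4: idle
cycle 5: idle
cycle 6: idle
cycle 7: idle
cycle 8: W0.I2
cycle 9: W1.I2

Answer: 10 cycles, utilization 3/5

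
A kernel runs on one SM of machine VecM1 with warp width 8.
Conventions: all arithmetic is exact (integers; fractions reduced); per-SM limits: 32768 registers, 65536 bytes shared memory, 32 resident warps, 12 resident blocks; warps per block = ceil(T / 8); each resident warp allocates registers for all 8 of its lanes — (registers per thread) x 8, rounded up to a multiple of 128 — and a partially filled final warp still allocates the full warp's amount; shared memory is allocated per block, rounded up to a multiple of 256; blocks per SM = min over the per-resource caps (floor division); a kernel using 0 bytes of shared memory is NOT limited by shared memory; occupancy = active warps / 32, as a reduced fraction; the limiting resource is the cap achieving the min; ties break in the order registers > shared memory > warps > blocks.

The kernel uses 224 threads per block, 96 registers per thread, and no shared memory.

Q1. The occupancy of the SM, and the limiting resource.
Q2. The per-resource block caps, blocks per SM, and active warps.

Answer: occupancy 7/8, limited by registers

registers: 1 block
shared memory: no limit (kernel uses none)
warps: 1 block
blocks: 12 blocks

Answer: 1 block, 28 active warps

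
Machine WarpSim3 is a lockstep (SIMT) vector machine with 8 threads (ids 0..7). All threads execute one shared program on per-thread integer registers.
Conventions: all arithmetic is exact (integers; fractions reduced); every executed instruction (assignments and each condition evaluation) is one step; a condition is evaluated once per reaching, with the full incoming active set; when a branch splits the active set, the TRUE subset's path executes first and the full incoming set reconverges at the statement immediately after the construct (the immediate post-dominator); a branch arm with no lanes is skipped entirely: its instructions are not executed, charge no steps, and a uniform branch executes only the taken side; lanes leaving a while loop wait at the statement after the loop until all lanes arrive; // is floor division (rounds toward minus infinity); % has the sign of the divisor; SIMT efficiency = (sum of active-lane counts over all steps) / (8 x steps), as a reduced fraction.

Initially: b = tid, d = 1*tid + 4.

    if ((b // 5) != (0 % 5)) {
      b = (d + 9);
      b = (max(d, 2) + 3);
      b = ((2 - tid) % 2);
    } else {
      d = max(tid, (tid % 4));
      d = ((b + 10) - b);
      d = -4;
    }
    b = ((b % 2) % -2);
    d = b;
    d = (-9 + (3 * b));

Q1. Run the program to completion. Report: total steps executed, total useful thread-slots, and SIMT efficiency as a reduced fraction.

Answer: 10 steps, 56 useful, 7/10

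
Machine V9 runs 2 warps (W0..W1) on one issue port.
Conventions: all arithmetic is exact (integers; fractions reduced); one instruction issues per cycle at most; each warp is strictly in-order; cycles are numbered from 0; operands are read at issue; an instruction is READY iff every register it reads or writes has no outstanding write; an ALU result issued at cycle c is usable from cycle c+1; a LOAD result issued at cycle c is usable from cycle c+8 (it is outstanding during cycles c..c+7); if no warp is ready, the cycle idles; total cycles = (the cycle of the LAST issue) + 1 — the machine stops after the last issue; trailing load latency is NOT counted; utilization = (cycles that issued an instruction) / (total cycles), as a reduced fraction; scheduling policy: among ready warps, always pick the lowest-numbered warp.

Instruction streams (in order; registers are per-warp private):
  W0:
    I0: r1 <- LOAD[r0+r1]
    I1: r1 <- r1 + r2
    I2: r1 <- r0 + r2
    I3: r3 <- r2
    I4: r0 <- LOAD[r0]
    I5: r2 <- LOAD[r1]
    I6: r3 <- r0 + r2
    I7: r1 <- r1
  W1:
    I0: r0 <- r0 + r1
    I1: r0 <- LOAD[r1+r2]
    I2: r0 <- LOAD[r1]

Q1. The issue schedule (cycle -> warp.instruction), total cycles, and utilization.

cycle 0: W0.I0
cycle 1: W1.I0
cycle 2: W1.I1
cycle 3: idle
cycle 4: idle
cycle 5: idle
cycle 6: idle
cycle 7: idle
cycle 8: W0.I1
cycle 9: W0.I2
cycle 10: W0.I3
cycle 11: W0.I4
cycle 12: W0.I5
cycle 13: W1.I2
cycle 14: idle
cycle 15: idle
cycle 16: idle
cycle 17: idle
cycle 18: idle
cycle 19: idle
cycle 20: W0.I6
cycle 21: W0.I7

Answer: 22 cycles, utilization 1/2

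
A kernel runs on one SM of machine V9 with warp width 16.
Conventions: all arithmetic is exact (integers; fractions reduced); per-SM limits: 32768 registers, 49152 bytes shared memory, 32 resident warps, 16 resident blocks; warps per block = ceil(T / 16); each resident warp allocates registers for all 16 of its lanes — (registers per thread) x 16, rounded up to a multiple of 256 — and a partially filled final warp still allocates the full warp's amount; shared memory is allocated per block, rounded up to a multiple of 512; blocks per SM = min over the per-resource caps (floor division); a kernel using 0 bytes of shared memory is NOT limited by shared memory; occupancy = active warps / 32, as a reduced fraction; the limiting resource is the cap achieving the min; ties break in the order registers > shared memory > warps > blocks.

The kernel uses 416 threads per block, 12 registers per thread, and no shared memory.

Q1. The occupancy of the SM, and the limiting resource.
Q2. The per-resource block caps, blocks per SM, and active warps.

Answer: occupancy 13/16, limited by warps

registers: 4 blocks
shared memory: no limit (kernel uses none)
warps: 1 block
blocks: 16 blocks

Answer: 1 block, 26 active warps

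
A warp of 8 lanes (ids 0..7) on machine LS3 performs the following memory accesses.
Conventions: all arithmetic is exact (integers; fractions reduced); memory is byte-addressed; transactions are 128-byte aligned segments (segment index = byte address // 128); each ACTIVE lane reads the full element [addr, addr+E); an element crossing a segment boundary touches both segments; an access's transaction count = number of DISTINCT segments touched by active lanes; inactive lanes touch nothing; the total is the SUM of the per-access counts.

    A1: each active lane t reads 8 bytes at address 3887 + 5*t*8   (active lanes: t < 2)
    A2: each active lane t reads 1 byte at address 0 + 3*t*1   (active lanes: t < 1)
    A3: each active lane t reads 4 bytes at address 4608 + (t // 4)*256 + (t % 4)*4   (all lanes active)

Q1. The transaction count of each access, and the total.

A1: 1 transaction
A2: 1 transaction
A3: 2 transactions

Answer: 1,1,2; total 4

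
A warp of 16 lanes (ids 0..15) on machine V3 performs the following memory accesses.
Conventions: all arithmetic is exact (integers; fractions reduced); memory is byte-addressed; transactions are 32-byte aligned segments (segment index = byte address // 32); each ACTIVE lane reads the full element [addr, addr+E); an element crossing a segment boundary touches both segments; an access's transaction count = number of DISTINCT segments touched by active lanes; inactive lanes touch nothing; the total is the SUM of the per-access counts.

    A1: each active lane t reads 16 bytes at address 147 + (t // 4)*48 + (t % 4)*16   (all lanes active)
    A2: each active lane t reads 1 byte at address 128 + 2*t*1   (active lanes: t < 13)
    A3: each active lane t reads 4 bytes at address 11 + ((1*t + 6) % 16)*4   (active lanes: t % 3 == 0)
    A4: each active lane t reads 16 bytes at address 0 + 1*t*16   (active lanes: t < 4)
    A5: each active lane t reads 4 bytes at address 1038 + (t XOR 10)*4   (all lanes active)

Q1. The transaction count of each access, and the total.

A1: 8 transactions
A2: 1 transaction
A3: 3 transactions
A4: 2 transactions
A5: 3 transactions

Answer: 8,1,3,2,3; total 17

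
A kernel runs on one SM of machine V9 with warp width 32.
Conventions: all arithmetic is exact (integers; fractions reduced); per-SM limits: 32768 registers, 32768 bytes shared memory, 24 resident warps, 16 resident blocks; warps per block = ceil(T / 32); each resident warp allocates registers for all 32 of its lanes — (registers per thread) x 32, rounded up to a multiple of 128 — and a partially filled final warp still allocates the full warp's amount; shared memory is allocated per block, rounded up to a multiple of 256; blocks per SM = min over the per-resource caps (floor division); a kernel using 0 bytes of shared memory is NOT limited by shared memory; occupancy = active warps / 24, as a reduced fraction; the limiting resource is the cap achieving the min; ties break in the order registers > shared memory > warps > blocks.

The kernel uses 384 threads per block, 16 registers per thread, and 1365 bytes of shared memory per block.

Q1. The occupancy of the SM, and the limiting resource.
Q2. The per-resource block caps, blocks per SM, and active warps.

Answer: occupancy 1, limited by warps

registers: 5 blocks
shared memory: 21 blocks
warps: 2 blocks
blocks: 16 blocks

Answer: 2 blocks, 24 active warps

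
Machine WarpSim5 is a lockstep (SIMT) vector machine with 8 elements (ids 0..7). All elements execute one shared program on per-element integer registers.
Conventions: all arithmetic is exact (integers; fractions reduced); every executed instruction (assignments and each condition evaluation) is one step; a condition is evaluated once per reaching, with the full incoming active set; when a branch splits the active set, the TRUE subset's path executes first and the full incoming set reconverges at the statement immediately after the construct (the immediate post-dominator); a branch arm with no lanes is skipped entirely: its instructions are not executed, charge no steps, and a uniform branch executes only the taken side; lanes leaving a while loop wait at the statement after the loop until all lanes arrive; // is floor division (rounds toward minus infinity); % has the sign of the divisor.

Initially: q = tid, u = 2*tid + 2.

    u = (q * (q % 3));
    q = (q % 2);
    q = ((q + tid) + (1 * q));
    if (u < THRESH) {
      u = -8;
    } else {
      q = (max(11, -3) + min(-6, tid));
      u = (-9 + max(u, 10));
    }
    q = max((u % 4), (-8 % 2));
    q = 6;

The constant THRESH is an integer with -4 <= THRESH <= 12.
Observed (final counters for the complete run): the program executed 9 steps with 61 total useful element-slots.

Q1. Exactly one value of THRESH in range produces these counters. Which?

Answer: THRESH = 1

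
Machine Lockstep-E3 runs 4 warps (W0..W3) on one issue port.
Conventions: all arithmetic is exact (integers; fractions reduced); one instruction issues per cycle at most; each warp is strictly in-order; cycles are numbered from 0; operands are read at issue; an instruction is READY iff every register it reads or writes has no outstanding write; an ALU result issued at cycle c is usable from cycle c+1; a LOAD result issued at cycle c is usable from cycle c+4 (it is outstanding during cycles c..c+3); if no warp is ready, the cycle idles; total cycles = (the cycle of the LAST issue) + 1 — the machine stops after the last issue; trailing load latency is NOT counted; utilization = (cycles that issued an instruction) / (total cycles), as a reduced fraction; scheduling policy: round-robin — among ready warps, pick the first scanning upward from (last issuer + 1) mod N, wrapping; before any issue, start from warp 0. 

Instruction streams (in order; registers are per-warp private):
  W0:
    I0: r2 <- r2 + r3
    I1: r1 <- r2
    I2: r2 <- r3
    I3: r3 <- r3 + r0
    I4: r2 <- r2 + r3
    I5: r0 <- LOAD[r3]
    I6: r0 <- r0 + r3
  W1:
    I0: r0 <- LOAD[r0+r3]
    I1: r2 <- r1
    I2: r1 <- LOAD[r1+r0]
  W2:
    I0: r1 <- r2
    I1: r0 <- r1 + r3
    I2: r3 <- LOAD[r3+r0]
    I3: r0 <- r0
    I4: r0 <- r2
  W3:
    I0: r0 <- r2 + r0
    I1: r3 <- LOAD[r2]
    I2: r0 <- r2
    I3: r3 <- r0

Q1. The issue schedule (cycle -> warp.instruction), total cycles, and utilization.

cycle 0: W0.I0
cycle 1: W1.I0
cycle 2: W2.I0
cycle 3: W3.I0
cycle 4: W0.I1
cycle 5: W1.I1
cycle 6: W2.I1
cycle 7: W3.I1
cycle 8: W0.I2
cycle 9: W1.I2
cycle 10: W2.I2
cycle 11: W3.I2
cycle 12: W0.I3
cycle 13: W2.I3
cycle 14: W3.I3
cycle 15: W0.I4
cycle 16: W2.I4
cycle 17: W0.I5
cycle 18: idle
cycle 19: idle
cycle 20: idle
cycle 21: W0.I6

Answer: 22 cycles, utilization 19/22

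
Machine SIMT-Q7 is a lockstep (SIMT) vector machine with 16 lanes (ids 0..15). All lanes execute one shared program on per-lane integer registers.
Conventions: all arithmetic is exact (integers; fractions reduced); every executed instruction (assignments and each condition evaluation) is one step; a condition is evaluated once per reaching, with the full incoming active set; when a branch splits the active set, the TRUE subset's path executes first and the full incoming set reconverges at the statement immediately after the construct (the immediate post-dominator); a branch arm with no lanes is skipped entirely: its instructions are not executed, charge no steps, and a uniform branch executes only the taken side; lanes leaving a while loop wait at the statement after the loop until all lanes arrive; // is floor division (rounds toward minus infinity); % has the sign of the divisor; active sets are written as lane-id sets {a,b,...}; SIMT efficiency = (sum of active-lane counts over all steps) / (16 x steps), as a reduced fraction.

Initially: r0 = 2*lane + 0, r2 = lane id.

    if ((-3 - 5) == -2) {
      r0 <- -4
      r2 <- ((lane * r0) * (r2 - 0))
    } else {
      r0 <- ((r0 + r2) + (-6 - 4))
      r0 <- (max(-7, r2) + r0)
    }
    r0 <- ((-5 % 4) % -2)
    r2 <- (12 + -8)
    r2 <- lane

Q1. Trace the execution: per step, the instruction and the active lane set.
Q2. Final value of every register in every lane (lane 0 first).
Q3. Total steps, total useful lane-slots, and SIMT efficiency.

step 0: eval ((-3 - 5) == -2)        {0,1,2,3,4,5,6,7,8,9,10,11,12,13,14,15}
step 1: r0 <- ((r0 + r2) + (-6 - 4)) {0,1,2,3,4,5,6,7,8,9,10,11,12,13,14,15}
step 2: r0 <- (max(-7, r2) + r0)     {0,1,2,3,4,5,6,7,8,9,10,11,12,13,14,15}
step 3: r0 <- ((-5 % 4) % -2)        {0,1,2,3,4,5,6,7,8,9,10,11,12,13,14,15}
step 4: r2 <- (12 + -8)              {0,1,2,3,4,5,6,7,8,9,10,11,12,13,14,15}
step 5: r2 <- lane                   {0,1,2,3,4,5,6,7,8,9,10,11,12,13,14,15}

Answer: 6 steps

r0: -1,-1,-1,-1,-1,-1,-1,-1,-1,-1,-1,-1,-1,-1,-1,-1
r2: 0,1,2,3,4,5,6,7,8,9,10,11,12,13,14,15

steps = 6; useful = 96; efficiency = 96/96 = 1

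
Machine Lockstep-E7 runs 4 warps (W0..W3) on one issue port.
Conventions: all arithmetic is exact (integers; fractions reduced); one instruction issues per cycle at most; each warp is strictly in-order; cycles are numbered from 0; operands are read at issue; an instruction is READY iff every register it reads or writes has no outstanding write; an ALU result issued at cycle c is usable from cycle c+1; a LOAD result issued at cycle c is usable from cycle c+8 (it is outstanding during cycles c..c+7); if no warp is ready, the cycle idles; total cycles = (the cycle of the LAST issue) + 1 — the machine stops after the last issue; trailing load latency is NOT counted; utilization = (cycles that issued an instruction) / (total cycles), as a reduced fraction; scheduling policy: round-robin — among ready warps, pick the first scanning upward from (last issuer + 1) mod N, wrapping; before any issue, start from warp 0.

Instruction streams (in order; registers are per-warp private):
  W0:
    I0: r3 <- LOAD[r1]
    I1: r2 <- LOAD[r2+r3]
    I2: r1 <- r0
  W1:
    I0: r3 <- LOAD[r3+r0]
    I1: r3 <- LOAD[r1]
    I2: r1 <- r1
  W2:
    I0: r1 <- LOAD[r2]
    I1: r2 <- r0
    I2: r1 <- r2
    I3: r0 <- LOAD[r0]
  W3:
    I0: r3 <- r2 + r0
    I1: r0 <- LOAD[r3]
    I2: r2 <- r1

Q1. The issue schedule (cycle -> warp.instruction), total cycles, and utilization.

cycle 0: W0.I0
cycle 1: W1.I0
cycle 2: W2.I0
cycle 3: W3.I0
cycle 4: W2.I1
cycle 5: W3.I1
cycle 6: W3.I2
cycle 7: idle
cycle 8: W0.I1
cycle 9: W1.I1
cycle 10: W2.I2
cycle 11: W0.I2
cycle 12: W1.I2
cycle 13: W2.I3

Answer: 14 cycles, utilization 13/14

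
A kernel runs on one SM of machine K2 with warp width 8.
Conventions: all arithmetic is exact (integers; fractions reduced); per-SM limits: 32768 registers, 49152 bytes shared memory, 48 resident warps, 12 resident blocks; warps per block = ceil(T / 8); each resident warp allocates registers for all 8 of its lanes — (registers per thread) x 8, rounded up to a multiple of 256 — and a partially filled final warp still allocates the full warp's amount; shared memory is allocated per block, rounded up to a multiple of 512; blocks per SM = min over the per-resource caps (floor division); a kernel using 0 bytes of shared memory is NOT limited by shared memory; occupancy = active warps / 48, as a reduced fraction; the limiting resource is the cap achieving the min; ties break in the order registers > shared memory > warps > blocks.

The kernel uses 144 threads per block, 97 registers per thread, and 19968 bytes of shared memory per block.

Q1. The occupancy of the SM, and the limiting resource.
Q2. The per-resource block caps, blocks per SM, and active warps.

Answer: occupancy 3/8, limited by registers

registers: 1 block
shared memory: 2 blocks
warps: 2 blocks
blocks: 12 blocks

Answer: 1 block, 18 active warps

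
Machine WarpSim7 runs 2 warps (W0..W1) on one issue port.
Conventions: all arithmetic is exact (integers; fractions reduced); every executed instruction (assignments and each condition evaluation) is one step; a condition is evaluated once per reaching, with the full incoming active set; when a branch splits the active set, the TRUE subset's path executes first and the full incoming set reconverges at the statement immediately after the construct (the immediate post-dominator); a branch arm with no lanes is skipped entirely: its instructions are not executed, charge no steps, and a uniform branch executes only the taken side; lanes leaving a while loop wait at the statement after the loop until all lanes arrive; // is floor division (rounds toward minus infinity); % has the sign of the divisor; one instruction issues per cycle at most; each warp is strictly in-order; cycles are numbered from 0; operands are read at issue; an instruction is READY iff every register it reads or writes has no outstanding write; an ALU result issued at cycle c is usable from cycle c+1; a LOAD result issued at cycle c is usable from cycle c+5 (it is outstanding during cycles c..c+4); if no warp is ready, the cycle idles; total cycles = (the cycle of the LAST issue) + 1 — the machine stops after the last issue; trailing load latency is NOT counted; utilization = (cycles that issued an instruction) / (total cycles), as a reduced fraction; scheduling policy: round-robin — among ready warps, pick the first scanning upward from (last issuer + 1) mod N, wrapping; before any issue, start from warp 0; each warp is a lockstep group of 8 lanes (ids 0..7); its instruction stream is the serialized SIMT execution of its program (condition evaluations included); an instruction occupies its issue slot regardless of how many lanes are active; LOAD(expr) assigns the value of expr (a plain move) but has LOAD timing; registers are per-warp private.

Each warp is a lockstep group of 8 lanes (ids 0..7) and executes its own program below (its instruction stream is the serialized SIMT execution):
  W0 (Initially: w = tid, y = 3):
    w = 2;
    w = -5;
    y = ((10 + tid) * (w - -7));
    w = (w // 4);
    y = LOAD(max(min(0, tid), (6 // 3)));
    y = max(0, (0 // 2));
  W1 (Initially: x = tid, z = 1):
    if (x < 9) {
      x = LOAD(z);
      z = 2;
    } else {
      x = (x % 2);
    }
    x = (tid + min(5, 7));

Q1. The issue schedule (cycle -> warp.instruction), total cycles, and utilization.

cycle 0: W0.I0
cycle 1: W1.I0
cycle 2: W0.I1
cycle 3: W1.I1
cycle 4: W0.I2
cycle 5: W1.I2
cycle 6: W0.I3
cycle 7: W0.I4
cycle 8: W1.I3
cycle 9: idle
cycle 10: idle
cycle 11: idle
cycle 12: W0.I5

Answer: 13 cycles, utilization 10/13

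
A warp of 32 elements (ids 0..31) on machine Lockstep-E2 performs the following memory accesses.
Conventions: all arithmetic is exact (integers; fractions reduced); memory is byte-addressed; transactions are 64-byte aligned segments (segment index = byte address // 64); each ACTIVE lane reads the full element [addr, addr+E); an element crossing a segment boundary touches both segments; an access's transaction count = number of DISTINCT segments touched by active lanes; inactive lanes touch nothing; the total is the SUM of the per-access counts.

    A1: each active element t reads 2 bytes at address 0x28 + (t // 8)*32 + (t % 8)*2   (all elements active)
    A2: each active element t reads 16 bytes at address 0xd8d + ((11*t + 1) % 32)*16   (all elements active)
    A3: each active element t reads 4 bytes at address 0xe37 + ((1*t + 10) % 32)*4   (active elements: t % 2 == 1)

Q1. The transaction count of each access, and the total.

A1: 3 transactions
A2: 9 transactions
A3: 3 transactions

Answer: 3,9,3; total 15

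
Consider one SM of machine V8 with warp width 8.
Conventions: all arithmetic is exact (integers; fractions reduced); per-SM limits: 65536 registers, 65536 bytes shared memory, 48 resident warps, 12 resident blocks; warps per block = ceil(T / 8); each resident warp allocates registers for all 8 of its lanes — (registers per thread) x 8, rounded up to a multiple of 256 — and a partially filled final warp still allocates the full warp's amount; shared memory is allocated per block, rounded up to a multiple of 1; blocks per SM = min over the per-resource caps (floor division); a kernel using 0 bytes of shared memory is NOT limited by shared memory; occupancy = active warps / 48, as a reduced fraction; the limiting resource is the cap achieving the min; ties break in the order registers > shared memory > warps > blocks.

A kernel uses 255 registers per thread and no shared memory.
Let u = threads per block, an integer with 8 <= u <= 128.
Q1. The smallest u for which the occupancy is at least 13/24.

Answer: u = 17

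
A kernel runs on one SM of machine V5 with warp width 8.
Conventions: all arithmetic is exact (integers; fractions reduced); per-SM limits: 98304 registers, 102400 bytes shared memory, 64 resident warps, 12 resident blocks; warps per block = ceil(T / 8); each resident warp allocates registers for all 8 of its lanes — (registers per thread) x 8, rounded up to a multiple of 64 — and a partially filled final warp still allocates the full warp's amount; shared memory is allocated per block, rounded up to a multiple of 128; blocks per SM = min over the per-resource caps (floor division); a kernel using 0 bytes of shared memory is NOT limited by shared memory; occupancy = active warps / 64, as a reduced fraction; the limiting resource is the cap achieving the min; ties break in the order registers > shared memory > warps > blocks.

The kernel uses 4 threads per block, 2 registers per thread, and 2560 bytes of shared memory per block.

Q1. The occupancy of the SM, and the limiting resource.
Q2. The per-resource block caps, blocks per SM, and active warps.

Answer: occupancy 3/16, limited by blocks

registers: 1536 blocks
shared memory: 40 blocks
warps: 64 blocks
blocks: 12 blocks

Answer: 12 blocks, 12 active warps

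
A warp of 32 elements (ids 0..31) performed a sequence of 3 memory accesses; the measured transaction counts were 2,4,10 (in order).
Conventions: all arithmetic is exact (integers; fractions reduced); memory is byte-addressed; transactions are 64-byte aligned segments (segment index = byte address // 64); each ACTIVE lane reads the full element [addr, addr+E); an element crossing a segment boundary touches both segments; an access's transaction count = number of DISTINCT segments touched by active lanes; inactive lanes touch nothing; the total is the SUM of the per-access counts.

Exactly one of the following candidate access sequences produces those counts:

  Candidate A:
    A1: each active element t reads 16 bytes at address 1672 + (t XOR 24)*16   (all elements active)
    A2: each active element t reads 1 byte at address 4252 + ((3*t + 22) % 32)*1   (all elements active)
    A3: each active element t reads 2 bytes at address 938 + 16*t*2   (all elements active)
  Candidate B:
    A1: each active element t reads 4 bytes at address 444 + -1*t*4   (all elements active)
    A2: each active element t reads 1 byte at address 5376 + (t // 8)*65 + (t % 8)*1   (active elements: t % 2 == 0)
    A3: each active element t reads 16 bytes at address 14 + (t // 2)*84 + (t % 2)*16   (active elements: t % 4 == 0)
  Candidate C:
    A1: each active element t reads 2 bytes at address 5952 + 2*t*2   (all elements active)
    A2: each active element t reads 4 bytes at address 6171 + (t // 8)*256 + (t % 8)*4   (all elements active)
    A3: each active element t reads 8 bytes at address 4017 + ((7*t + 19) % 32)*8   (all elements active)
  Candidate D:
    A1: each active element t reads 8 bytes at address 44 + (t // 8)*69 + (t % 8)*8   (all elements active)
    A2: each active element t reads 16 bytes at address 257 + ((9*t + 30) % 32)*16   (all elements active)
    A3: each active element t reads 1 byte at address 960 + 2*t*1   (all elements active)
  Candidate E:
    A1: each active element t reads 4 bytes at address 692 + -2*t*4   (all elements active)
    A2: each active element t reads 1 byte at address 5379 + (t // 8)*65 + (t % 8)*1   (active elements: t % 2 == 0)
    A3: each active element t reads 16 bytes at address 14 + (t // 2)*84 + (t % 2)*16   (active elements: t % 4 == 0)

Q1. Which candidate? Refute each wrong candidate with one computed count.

A: A1 gives 9 transactions, not 2
C: A3 gives 5 transactions, not 10
D: A1 gives 5 transactions, not 2
E: A1 gives 5 transactions, not 2
B: all counts match (2,4,10)

Answer: B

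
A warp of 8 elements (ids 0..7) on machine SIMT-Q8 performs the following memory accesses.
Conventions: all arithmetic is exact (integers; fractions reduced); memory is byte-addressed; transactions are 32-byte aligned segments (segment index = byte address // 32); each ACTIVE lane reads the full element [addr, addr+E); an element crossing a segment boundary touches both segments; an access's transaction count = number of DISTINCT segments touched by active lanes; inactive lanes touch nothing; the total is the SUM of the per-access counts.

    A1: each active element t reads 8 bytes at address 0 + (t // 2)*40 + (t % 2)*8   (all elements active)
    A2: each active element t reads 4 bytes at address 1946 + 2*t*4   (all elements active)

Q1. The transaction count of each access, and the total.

A1: 5 transactions
A2: 3 transactions

Answer: 5,3; total 8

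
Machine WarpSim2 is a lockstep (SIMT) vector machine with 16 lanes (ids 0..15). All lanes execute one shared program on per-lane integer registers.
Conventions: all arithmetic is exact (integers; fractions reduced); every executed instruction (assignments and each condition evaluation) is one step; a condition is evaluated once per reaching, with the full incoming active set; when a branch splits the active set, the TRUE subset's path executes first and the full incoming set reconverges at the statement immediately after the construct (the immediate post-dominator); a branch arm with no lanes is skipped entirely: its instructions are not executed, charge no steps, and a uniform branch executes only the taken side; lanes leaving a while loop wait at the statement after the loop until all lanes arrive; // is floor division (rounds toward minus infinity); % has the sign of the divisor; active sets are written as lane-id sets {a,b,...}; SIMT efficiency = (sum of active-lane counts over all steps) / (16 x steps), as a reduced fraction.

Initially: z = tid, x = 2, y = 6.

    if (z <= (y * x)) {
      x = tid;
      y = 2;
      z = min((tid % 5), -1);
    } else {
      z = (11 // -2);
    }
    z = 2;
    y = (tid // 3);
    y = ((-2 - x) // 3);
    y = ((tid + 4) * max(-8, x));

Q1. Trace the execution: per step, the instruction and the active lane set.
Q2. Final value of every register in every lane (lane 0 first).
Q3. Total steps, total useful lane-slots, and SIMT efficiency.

step 0: eval (z <= (y * x))          {0,1,2,3,4,5,6,7,8,9,10,11,12,13,14,15}
step 1: x <- tid                     {0,1,2,3,4,5,6,7,8,9,10,11,12}
step 2: y <- 2                       {0,1,2,3,4,5,6,7,8,9,10,11,12}
step 3: z <- min((tid % 5), -1)      {0,1,2,3,4,5,6,7,8,9,10,11,12}
step 4: z <- (11 // -2)              {13,14,15}
step 5: z <- 2                       {0,1,2,3,4,5,6,7,8,9,10,11,12,13,14,15}
step 6: y <- (tid // 3)              {0,1,2,3,4,5,6,7,8,9,10,11,12,13,14,15}
step 7: y <- ((-2 - x) // 3)         {0,1,2,3,4,5,6,7,8,9,10,11,12,13,14,15}
step 8: y <- ((tid + 4) * max(-8, x)) {0,1,2,3,4,5,6,7,8,9,10,11,12,13,14,15}

Answer: 9 steps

z: 2,2,2,2,2,2,2,2,2,2,2,2,2,2,2,2
x: 0,1,2,3,4,5,6,7,8,9,10,11,12,2,2,2
y: 0,5,12,21,32,45,60,77,96,117,140,165,192,34,36,38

steps = 9; useful = 122; efficiency = 122/144 = 61/72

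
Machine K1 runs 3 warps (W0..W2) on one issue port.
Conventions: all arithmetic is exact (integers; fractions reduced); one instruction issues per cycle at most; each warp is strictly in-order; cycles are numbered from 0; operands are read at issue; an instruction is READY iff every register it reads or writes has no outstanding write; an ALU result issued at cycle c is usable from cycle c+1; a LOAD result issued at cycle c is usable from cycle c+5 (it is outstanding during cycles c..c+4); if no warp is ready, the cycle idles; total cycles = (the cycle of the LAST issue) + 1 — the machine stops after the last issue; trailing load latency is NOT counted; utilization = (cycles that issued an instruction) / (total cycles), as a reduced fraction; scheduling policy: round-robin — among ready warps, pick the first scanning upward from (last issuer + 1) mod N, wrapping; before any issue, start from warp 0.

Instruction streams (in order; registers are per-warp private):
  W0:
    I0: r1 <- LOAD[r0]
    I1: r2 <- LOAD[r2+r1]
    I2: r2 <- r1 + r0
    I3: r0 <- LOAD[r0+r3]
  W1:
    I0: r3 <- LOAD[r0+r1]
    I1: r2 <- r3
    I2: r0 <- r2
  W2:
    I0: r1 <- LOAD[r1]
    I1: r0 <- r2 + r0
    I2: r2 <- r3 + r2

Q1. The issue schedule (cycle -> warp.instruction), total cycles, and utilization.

cycle 0: W0.I0
cycle 1: W1.I0
cycle 2: W2.I0
cycle 3: W2.I1
cycle 4: W2.I2
cycle 5: W0.I1
cycle 6: W1.I1
cycle 7: W1.I2
cycle 8: idle
cycle 9: idle
cycle 10: W0.I2
cycle 11: W0.I3

Answer: 12 cycles, utilization 5/6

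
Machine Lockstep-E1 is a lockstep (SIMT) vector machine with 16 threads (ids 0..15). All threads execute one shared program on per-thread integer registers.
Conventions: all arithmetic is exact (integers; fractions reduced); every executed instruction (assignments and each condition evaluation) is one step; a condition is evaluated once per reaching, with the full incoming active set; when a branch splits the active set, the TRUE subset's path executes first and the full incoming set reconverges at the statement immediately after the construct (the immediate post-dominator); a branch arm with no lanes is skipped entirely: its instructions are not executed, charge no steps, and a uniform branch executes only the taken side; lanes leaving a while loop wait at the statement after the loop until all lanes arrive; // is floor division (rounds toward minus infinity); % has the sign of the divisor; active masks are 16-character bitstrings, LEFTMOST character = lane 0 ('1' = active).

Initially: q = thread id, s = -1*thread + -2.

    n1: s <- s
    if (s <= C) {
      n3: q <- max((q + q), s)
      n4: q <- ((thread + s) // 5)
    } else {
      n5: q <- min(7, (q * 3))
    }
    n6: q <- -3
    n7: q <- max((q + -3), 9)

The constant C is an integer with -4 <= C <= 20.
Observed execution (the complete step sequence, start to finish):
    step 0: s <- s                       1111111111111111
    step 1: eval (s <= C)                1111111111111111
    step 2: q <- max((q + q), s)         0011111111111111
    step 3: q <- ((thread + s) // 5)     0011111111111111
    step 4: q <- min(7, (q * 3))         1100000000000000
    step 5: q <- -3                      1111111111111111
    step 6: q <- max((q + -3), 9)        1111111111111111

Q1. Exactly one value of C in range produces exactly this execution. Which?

Answer: C = -4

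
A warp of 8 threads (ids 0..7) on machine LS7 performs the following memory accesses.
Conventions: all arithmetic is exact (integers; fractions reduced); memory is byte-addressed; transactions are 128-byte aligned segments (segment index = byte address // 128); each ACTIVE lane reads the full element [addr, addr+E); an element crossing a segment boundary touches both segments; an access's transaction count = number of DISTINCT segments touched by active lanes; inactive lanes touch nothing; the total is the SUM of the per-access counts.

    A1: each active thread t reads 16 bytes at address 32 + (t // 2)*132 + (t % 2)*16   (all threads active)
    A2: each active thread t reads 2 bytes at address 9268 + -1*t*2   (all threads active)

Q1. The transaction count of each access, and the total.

A1: 4 transactions
A2: 1 transaction

Answer: 4,1; total 5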